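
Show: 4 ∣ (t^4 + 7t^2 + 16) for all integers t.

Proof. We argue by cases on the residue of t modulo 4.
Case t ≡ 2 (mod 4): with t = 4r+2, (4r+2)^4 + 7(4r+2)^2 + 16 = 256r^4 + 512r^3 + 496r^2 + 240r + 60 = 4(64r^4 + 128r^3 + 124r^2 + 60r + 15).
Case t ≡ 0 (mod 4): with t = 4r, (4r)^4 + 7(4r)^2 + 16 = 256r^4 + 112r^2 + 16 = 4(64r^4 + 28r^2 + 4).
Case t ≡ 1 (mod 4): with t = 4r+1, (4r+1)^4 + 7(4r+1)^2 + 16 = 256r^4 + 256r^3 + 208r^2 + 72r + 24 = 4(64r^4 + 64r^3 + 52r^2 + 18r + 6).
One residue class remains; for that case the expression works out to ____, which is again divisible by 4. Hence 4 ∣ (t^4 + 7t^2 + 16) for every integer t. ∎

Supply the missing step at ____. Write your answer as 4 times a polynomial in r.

4(64r^4 + 192r^3 + 244r^2 + 150r + 40)

Only t ≡ 3 (mod 4) is unaccounted for. Put t = 4r+3:
(4r+3)^4 + 7(4r+3)^2 + 16 expands to 256r^4 + 768r^3 + 976r^2 + 600r + 160,
and factoring out 4 leaves 4(64r^4 + 192r^3 + 244r^2 + 150r + 40).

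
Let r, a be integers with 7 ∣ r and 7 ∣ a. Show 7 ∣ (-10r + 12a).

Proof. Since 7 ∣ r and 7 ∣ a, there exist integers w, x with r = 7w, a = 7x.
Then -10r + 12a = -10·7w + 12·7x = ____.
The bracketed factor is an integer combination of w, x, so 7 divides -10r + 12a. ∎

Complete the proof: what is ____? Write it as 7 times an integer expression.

Pull the common 7 out of every term: -10·7w + 12·7x = 7(-10w + 12x).
-10w + 12x is an integer, which exhibits the divisibility.

7(-10w + 12x)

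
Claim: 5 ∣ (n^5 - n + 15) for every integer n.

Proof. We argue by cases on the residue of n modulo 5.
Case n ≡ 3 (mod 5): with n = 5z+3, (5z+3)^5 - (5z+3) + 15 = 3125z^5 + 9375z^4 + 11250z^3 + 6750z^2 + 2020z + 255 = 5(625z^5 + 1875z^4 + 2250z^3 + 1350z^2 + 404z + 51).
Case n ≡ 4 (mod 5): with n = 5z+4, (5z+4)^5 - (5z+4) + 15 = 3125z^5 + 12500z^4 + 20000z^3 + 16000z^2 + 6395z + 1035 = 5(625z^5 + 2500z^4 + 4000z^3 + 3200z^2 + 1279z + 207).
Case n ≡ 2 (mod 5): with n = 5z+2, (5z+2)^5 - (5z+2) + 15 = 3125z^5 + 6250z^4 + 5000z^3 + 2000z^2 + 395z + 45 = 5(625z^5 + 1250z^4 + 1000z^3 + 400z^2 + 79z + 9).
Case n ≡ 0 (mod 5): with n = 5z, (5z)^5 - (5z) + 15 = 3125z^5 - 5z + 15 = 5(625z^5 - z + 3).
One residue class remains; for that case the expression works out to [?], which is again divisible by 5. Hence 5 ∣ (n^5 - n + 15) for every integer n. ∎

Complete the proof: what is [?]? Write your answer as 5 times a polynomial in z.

5(625z^5 + 625z^4 + 250z^3 + 50z^2 + 4z + 3)

The residues treated are {3, 4, 2, 0}, so the missing case is n ≡ 1 (mod 5); write n = 5z+1.
Then (5z+1)^5 - (5z+1) + 15 = 3125z^5 + 3125z^4 + 1250z^3 + 250z^2 + 20z + 15 = 5(625z^5 + 625z^4 + 250z^3 + 50z^2 + 4z + 3).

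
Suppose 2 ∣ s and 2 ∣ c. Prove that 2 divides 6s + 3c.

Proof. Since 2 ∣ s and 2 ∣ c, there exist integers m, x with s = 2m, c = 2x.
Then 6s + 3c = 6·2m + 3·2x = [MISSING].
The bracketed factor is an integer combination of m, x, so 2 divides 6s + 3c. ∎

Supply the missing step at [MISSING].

2(6m + 3x)

Pull the common 2 out of every term: 6·2m + 3·2x = 2(6m + 3x).
6m + 3x is an integer, which exhibits the divisibility.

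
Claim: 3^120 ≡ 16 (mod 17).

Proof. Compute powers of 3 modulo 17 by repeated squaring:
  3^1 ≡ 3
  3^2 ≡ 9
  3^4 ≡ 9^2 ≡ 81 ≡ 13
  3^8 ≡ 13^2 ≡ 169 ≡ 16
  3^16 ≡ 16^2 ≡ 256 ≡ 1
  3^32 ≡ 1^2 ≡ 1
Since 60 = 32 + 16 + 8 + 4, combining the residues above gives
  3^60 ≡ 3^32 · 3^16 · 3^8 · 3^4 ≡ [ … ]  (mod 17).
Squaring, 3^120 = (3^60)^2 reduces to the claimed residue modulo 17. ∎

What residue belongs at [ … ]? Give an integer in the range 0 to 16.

Multiply the listed residues: 1 · 1 · 16 · 13 = 1 → 16 → 208.
Reducing modulo 17: 208 = 12·17 + 4, so 3^60 ≡ 4.

4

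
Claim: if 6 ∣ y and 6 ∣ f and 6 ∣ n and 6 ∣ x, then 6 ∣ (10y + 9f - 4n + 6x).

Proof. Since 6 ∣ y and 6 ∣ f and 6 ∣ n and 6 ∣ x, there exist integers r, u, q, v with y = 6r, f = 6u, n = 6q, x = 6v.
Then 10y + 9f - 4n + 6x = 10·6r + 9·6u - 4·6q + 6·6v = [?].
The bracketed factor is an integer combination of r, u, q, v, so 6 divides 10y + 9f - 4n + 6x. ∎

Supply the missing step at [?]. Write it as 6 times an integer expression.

6(-4q + 10r + 9u + 6v)

Pull the common 6 out of every term: 10·6r + 9·6u - 4·6q + 6·6v = 6(-4q + 10r + 9u + 6v).
-4q + 10r + 9u + 6v is an integer, which exhibits the divisibility.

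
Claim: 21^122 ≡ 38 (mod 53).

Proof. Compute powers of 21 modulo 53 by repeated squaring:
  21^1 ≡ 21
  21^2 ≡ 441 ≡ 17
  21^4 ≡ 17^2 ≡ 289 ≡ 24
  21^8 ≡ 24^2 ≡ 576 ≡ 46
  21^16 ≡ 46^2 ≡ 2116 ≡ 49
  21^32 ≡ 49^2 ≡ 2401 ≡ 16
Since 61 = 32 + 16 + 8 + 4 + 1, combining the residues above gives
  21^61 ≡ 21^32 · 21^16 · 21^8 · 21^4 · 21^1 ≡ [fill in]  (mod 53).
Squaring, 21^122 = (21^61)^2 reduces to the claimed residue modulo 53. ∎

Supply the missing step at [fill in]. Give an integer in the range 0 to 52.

12

21^32 · 21^16 · 21^8 · 21^4 · 21^1 ≡ 16 · 49 · 46 · 24 · 21 = 18176256.
18176256 mod 53 = 12, so 21^61 ≡ 12 (mod 53).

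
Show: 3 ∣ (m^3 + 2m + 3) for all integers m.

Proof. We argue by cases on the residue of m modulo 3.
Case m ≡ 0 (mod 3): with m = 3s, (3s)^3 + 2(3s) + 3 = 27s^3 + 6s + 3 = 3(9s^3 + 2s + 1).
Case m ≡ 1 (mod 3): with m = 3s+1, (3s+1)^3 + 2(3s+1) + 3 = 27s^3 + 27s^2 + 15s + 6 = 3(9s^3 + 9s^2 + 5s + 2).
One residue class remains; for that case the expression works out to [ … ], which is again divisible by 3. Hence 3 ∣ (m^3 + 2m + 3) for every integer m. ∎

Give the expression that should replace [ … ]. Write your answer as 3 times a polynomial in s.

The residues treated are {0, 1}, so the missing case is m ≡ 2 (mod 3); write m = 3s+2.
Then (3s+2)^3 + 2(3s+2) + 3 = 27s^3 + 54s^2 + 42s + 15 = 3(9s^3 + 18s^2 + 14s + 5).

3(9s^3 + 18s^2 + 14s + 5)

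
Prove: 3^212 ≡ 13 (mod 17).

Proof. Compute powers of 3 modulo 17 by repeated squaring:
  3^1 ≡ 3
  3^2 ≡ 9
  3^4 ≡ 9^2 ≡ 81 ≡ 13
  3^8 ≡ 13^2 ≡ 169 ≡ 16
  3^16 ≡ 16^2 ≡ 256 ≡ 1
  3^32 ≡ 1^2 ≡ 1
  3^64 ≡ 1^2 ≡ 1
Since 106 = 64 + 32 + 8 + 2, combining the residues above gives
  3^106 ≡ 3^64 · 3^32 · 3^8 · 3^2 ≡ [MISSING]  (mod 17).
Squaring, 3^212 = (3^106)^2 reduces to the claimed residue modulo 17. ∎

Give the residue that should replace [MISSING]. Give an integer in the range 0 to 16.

8

Multiply the listed residues: 1 · 1 · 16 · 9 = 1 → 16 → 144.
Reducing modulo 17: 144 = 8·17 + 8, so 3^106 ≡ 8.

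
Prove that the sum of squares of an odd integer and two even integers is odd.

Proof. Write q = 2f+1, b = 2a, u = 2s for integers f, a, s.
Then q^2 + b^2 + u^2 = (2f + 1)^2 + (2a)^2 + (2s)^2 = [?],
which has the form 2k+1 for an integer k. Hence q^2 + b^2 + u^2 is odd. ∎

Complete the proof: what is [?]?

2(2a^2 + 2f^2 + 2f + 2s^2) + 1

Expanding: (2f + 1)^2 + (2a)^2 + (2s)^2 = 4a^2 + 4f^2 + 4f + 4s^2 + 1.
Every term except the constant is even, so this is 2(2a^2 + 2f^2 + 2f + 2s^2) + 1,
and 2a^2 + 2f^2 + 2f + 2s^2 ∈ ℤ gives the required form.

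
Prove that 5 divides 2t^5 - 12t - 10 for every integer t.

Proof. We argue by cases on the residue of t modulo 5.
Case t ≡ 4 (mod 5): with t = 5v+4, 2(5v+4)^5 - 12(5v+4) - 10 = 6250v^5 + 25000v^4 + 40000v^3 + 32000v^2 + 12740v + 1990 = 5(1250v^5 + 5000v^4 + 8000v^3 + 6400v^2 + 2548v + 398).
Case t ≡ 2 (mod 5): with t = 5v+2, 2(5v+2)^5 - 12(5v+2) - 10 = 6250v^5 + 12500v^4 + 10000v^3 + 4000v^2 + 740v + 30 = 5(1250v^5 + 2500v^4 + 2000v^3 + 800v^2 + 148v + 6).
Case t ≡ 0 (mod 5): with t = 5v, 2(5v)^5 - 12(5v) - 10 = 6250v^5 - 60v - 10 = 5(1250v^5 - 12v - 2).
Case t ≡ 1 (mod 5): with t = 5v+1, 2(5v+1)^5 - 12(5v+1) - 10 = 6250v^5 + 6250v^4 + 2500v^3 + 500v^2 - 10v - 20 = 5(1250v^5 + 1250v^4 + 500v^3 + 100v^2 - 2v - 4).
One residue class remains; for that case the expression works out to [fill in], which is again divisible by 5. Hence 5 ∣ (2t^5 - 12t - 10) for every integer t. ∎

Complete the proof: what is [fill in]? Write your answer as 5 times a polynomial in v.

5(1250v^5 + 3750v^4 + 4500v^3 + 2700v^2 + 798v + 88)

The residues treated are {4, 2, 0, 1}, so the missing case is t ≡ 3 (mod 5); write t = 5v+3.
Then 2(5v+3)^5 - 12(5v+3) - 10 = 6250v^5 + 18750v^4 + 22500v^3 + 13500v^2 + 3990v + 440 = 5(1250v^5 + 3750v^4 + 4500v^3 + 2700v^2 + 798v + 88).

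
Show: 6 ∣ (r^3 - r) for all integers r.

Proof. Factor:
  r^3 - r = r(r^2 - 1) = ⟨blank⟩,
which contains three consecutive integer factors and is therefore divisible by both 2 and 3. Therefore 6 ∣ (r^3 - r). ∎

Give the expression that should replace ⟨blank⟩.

(r - 1)r(r + 1)

r(r^2 - 1) = r(r - 1)(r + 1) = (r - 1)r(r + 1).
These three factors are consecutive integers, so their product is divisible by 6.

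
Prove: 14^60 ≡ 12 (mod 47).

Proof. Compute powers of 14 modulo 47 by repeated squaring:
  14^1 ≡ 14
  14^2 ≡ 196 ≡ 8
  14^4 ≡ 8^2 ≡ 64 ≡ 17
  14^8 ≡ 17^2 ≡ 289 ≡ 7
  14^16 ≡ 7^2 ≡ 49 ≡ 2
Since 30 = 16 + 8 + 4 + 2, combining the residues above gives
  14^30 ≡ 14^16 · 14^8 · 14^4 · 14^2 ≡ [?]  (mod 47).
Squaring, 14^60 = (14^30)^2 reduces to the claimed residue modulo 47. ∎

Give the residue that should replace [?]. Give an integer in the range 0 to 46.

14^16 · 14^8 · 14^4 · 14^2 ≡ 2 · 7 · 17 · 8 = 1904.
1904 mod 47 = 24, so 14^30 ≡ 24 (mod 47).

24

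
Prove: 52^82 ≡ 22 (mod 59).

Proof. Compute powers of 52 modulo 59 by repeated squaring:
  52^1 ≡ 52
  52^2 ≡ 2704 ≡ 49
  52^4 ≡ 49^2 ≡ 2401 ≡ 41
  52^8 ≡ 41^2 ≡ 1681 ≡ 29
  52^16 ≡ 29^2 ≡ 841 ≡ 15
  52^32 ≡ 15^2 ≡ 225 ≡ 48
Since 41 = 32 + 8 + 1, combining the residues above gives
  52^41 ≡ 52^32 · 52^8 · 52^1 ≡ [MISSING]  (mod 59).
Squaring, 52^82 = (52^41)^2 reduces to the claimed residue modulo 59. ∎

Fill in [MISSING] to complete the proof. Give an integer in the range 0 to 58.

52^32 · 52^8 · 52^1 ≡ 48 · 29 · 52 = 72384.
72384 mod 59 = 50, so 52^41 ≡ 50 (mod 59).

50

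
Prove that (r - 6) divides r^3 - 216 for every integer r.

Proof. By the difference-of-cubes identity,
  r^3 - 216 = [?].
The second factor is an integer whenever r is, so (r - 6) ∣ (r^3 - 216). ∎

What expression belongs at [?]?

(r - 6)(r^2 + 6r + 36)

a^3 - b^3 = (a - b)(a^2 + ab + b^2). With a = r, b = 6:
r^3 - 216 = (r - 6)(r^2 + 6r + 36).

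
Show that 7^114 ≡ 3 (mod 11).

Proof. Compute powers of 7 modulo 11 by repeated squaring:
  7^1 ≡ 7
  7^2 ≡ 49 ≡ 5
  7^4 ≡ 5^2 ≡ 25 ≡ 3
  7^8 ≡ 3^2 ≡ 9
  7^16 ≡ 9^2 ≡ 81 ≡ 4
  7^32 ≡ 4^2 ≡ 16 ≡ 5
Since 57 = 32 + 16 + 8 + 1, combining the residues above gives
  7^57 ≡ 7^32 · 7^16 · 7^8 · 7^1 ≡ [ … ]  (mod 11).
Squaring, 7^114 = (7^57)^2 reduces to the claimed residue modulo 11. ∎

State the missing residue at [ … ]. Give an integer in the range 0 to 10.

6

Multiply the listed residues: 5 · 4 · 9 · 7 = 20 → 180 → 1260.
Reducing modulo 11: 1260 = 114·11 + 6, so 7^57 ≡ 6.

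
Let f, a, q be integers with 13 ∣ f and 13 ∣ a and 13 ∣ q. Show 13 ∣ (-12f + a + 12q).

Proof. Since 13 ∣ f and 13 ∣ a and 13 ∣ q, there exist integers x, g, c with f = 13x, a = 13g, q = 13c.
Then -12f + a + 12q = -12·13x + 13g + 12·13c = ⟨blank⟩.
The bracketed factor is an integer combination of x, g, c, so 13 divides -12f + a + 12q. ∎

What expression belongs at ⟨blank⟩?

Pull the common 13 out of every term: -12·13x + 13g + 12·13c = 13(12c + g - 12x).
12c + g - 12x is an integer, which exhibits the divisibility.

13(12c + g - 12x)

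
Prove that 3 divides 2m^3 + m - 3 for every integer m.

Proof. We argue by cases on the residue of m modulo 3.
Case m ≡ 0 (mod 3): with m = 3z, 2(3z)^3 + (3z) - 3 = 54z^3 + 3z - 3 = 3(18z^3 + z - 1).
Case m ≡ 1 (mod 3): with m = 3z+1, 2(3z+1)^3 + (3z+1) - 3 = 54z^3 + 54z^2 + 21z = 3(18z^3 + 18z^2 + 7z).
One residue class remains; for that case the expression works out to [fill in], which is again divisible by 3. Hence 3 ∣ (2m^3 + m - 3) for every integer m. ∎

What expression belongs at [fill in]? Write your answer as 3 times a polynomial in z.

Only m ≡ 2 (mod 3) is unaccounted for. Put m = 3z+2:
2(3z+2)^3 + (3z+2) - 3 expands to 54z^3 + 108z^2 + 75z + 15,
and factoring out 3 leaves 3(18z^3 + 36z^2 + 25z + 5).

3(18z^3 + 36z^2 + 25z + 5)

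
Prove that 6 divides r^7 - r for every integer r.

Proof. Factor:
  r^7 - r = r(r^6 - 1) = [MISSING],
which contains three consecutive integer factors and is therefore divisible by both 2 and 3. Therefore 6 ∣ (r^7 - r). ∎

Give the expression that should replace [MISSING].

(r - 1)r(r + 1)(r^4 + r^2 + 1)

r^6 - 1 = (r^2 - 1)(r^4 + r^2 + 1), and r^2 - 1 = (r-1)(r+1).
So r(r^6 - 1) = (r - 1)r(r + 1)(r^4 + r^2 + 1).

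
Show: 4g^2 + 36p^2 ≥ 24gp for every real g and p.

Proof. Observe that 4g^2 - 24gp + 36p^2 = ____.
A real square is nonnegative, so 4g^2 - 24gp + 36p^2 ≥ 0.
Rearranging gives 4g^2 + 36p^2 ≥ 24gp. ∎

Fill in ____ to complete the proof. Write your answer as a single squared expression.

4g^2 - 24gp + 36p^2 is a perfect-square trinomial: the outer terms are (2g)^2 and (6p)^2, and the cross term is -2·2g·6p.
So 4g^2 - 24gp + 36p^2 = (2g - 6p)^2 ≥ 0.

(2g - 6p)^2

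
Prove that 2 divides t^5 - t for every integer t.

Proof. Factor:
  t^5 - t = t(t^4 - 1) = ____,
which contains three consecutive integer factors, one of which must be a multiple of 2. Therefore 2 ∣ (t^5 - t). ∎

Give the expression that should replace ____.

(t - 1)t(t + 1)(t^2 + 1)

t^4 - 1 = (t^2 - 1)(t^2 + 1), and t^2 - 1 = (t-1)(t+1).
So t(t^4 - 1) = (t - 1)t(t + 1)(t^2 + 1).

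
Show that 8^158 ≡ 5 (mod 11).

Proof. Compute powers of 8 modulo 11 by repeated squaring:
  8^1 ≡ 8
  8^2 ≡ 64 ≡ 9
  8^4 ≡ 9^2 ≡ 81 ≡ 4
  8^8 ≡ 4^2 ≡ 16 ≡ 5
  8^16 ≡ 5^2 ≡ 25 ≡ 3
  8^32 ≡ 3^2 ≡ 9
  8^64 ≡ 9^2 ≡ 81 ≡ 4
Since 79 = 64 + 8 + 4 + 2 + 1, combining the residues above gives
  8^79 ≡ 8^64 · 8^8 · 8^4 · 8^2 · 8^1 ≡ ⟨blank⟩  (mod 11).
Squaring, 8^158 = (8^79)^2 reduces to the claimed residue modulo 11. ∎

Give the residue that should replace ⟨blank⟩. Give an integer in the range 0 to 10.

7

Multiply the listed residues: 4 · 5 · 4 · 9 · 8 = 20 → 80 → 720 → 5760.
Reducing modulo 11: 5760 = 523·11 + 7, so 8^79 ≡ 7.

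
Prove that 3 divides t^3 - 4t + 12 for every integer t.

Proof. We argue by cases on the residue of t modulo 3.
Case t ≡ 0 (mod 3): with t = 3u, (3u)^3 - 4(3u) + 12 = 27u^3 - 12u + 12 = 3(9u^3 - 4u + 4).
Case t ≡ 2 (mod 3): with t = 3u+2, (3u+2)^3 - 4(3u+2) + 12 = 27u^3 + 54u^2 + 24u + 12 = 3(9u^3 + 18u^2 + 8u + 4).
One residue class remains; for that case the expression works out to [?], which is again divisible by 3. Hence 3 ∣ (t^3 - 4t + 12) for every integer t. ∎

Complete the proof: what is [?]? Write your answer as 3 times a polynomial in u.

Only t ≡ 1 (mod 3) is unaccounted for. Put t = 3u+1:
(3u+1)^3 - 4(3u+1) + 12 expands to 27u^3 + 27u^2 - 3u + 9,
and factoring out 3 leaves 3(9u^3 + 9u^2 - u + 3).

3(9u^3 + 9u^2 - u + 3)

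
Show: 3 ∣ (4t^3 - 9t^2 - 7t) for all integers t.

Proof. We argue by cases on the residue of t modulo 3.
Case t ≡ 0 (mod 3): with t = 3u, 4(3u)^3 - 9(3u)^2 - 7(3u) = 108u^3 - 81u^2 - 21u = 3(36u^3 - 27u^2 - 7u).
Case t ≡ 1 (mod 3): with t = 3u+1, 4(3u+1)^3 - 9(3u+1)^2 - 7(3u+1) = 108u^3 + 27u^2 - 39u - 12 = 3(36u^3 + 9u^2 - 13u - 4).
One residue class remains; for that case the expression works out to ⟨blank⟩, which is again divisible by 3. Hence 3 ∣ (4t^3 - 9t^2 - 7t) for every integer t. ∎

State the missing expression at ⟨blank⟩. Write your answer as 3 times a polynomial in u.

3(36u^3 + 45u^2 + 5u - 6)

Only t ≡ 2 (mod 3) is unaccounted for. Put t = 3u+2:
4(3u+2)^3 - 9(3u+2)^2 - 7(3u+2) expands to 108u^3 + 135u^2 + 15u - 18,
and factoring out 3 leaves 3(36u^3 + 45u^2 + 5u - 6).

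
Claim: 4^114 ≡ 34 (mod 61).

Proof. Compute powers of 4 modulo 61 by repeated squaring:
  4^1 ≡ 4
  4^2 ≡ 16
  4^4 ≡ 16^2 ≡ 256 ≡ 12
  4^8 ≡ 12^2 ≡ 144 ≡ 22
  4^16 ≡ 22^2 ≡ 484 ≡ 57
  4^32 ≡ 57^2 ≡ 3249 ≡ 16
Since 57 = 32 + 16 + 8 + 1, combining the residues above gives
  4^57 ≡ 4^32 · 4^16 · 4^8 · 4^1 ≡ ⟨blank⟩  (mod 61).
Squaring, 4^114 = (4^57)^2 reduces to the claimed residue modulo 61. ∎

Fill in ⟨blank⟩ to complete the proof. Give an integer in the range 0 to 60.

Multiply the listed residues: 16 · 57 · 22 · 4 = 912 → 20064 → 80256.
Reducing modulo 61: 80256 = 1315·61 + 41, so 4^57 ≡ 41.

41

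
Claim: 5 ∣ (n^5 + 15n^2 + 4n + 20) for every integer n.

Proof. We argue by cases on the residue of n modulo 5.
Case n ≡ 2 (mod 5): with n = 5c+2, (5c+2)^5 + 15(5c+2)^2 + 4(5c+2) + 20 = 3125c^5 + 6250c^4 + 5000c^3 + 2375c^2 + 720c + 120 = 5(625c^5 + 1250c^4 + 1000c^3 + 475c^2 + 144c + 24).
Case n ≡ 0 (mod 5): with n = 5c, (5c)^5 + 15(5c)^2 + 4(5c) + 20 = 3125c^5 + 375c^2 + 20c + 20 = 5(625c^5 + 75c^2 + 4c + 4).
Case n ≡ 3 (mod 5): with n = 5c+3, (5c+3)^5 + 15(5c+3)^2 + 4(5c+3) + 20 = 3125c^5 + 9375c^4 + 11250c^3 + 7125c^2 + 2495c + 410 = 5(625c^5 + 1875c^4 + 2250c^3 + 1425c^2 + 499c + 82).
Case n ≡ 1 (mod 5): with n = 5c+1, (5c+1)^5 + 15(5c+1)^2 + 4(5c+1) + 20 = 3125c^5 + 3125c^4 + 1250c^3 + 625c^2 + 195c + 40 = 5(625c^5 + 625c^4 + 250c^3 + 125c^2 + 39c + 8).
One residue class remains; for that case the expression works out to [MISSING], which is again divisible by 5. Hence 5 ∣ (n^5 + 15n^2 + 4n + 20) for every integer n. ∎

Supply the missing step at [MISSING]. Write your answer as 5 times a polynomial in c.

5(625c^5 + 2500c^4 + 4000c^3 + 3275c^2 + 1404c + 260)

The residues treated are {2, 0, 3, 1}, so the missing case is n ≡ 4 (mod 5); write n = 5c+4.
Then (5c+4)^5 + 15(5c+4)^2 + 4(5c+4) + 20 = 3125c^5 + 12500c^4 + 20000c^3 + 16375c^2 + 7020c + 1300 = 5(625c^5 + 2500c^4 + 4000c^3 + 3275c^2 + 1404c + 260).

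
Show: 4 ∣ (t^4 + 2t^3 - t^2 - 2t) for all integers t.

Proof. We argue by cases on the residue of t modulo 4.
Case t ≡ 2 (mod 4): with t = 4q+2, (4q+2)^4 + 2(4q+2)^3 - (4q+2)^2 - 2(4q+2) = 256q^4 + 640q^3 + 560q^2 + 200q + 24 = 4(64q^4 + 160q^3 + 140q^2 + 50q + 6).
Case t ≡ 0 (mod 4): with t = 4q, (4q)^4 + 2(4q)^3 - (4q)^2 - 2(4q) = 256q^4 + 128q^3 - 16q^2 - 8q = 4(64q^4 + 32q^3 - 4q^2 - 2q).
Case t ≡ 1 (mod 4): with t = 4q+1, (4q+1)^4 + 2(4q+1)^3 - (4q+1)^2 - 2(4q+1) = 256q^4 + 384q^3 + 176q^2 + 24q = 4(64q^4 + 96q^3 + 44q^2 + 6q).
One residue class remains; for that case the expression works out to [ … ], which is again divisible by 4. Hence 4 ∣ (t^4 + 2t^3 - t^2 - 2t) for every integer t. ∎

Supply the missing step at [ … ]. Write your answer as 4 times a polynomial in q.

The residues treated are {2, 0, 1}, so the missing case is t ≡ 3 (mod 4); write t = 4q+3.
Then (4q+3)^4 + 2(4q+3)^3 - (4q+3)^2 - 2(4q+3) = 256q^4 + 896q^3 + 1136q^2 + 616q + 120 = 4(64q^4 + 224q^3 + 284q^2 + 154q + 30).

4(64q^4 + 224q^3 + 284q^2 + 154q + 30)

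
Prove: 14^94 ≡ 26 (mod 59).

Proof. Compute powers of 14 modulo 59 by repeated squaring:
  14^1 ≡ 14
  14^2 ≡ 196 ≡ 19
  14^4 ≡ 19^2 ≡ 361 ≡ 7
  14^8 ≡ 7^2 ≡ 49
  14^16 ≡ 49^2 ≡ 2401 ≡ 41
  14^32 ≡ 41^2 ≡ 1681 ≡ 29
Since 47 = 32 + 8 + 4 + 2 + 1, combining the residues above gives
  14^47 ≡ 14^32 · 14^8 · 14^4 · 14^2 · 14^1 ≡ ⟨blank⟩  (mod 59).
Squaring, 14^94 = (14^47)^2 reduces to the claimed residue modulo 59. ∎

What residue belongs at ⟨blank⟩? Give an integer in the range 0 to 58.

14^32 · 14^8 · 14^4 · 14^2 · 14^1 ≡ 29 · 49 · 7 · 19 · 14 = 2645902.
2645902 mod 59 = 47, so 14^47 ≡ 47 (mod 59).

47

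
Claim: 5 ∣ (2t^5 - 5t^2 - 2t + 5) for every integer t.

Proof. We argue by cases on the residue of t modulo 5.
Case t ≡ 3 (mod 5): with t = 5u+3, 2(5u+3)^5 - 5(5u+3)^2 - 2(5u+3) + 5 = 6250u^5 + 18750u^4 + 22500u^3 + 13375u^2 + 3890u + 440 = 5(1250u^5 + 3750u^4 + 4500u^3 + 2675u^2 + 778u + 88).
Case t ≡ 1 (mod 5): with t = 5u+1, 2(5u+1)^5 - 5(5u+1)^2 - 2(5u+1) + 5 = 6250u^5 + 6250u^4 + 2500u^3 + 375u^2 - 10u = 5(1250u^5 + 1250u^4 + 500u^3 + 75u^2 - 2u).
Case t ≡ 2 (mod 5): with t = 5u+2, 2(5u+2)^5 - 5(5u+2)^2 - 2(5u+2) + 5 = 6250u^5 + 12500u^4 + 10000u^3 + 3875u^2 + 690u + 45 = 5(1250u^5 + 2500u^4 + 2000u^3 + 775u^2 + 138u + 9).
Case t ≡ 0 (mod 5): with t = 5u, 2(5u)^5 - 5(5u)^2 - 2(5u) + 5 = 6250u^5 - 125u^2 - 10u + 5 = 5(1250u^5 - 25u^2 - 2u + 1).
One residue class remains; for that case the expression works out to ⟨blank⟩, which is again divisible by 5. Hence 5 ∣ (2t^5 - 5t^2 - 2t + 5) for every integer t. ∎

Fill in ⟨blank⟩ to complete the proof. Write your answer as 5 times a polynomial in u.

The residues treated are {3, 1, 2, 0}, so the missing case is t ≡ 4 (mod 5); write t = 5u+4.
Then 2(5u+4)^5 - 5(5u+4)^2 - 2(5u+4) + 5 = 6250u^5 + 25000u^4 + 40000u^3 + 31875u^2 + 12590u + 1965 = 5(1250u^5 + 5000u^4 + 8000u^3 + 6375u^2 + 2518u + 393).

5(1250u^5 + 5000u^4 + 8000u^3 + 6375u^2 + 2518u + 393)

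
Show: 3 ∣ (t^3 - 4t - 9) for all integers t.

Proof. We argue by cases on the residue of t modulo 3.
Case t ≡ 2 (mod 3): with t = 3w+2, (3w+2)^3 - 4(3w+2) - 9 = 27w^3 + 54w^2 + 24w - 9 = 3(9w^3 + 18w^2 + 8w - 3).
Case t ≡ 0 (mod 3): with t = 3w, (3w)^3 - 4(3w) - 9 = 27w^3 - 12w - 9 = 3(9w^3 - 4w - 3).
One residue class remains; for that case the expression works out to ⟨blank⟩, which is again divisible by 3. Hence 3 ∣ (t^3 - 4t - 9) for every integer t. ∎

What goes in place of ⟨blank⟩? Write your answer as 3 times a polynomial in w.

3(9w^3 + 9w^2 - w - 4)

The residues treated are {2, 0}, so the missing case is t ≡ 1 (mod 3); write t = 3w+1.
Then (3w+1)^3 - 4(3w+1) - 9 = 27w^3 + 27w^2 - 3w - 12 = 3(9w^3 + 9w^2 - w - 4).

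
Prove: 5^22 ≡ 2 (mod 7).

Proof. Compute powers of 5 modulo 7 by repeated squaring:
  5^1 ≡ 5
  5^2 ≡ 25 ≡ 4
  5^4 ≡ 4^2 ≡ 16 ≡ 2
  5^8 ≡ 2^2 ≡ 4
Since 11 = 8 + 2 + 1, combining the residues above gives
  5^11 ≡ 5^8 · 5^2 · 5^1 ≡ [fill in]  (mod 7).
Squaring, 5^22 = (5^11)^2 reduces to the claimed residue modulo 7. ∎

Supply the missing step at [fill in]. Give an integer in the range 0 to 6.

Multiply the listed residues: 4 · 4 · 5 = 16 → 80.
Reducing modulo 7: 80 = 11·7 + 3, so 5^11 ≡ 3.

3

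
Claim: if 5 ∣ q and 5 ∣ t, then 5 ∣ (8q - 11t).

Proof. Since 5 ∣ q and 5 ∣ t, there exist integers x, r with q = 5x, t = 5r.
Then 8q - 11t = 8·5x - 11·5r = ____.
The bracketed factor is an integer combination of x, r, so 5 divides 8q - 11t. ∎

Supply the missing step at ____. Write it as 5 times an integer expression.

5(-11r + 8x)

Each term has a factor of 5: 8·5x - 11·5r = 5·(-11r + 8x).
Since -11r + 8x is an integer, 5 ∣ (8q - 11t).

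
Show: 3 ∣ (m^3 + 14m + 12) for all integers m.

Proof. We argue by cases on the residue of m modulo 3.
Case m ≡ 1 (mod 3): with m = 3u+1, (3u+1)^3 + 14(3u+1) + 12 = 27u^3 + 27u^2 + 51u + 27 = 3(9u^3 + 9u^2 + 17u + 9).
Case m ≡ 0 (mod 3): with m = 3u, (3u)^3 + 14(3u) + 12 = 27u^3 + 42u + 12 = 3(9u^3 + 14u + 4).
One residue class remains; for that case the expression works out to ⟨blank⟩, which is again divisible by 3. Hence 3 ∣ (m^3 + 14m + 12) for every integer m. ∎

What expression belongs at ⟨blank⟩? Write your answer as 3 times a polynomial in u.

3(9u^3 + 18u^2 + 26u + 16)

The residues treated are {1, 0}, so the missing case is m ≡ 2 (mod 3); write m = 3u+2.
Then (3u+2)^3 + 14(3u+2) + 12 = 27u^3 + 54u^2 + 78u + 48 = 3(9u^3 + 18u^2 + 26u + 16).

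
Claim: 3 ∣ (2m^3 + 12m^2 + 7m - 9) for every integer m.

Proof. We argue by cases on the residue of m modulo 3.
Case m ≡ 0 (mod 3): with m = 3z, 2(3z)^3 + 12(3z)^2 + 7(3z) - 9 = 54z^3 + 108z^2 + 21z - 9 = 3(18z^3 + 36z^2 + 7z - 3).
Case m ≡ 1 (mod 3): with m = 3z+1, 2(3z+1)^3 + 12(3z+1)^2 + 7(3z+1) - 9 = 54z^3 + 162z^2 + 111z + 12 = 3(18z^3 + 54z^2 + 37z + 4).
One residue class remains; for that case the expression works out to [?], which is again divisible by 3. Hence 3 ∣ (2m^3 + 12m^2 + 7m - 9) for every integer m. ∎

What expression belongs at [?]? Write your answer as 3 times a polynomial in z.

The residues treated are {0, 1}, so the missing case is m ≡ 2 (mod 3); write m = 3z+2.
Then 2(3z+2)^3 + 12(3z+2)^2 + 7(3z+2) - 9 = 54z^3 + 216z^2 + 237z + 69 = 3(18z^3 + 72z^2 + 79z + 23).

3(18z^3 + 72z^2 + 79z + 23)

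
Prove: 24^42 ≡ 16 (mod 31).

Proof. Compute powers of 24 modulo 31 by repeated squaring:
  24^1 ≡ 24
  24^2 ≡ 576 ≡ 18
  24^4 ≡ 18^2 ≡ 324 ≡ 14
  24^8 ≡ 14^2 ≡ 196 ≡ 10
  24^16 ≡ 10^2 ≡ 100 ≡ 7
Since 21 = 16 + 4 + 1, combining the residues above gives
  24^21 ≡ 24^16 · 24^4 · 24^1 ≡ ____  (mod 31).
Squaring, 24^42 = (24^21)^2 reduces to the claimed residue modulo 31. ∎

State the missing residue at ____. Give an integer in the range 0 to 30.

27

24^16 · 24^4 · 24^1 ≡ 7 · 14 · 24 = 2352.
2352 mod 31 = 27, so 24^21 ≡ 27 (mod 31).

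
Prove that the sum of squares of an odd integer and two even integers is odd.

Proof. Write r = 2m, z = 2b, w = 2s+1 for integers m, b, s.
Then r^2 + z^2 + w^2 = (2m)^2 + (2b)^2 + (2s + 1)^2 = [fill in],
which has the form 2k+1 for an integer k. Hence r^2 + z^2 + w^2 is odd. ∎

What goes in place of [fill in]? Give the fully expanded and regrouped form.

Expanding: (2m)^2 + (2b)^2 + (2s + 1)^2 = 4b^2 + 4m^2 + 4s^2 + 4s + 1.
Every term except the constant is even, so this is 2(2b^2 + 2m^2 + 2s^2 + 2s) + 1,
and 2b^2 + 2m^2 + 2s^2 + 2s ∈ ℤ gives the required form.

2(2b^2 + 2m^2 + 2s^2 + 2s) + 1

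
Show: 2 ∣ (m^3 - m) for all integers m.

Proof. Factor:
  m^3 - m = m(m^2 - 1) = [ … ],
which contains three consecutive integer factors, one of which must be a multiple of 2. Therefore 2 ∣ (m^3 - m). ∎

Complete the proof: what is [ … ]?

m(m^2 - 1) = m(m - 1)(m + 1) = (m - 1)m(m + 1).
These three factors are consecutive integers, so their product is divisible by 2.

(m - 1)m(m + 1)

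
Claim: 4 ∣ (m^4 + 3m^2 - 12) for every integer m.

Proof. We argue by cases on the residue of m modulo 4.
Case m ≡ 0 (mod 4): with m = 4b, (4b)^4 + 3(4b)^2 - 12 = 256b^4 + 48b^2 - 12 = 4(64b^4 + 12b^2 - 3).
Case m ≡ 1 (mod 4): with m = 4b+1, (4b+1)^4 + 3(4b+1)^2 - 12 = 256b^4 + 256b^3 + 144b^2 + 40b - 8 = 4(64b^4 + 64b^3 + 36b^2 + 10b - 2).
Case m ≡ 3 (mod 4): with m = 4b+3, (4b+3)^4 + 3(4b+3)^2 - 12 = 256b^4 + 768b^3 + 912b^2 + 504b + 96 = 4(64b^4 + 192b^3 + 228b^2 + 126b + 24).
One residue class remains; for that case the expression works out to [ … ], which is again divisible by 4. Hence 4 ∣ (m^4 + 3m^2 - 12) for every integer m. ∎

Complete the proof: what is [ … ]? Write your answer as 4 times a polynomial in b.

Only m ≡ 2 (mod 4) is unaccounted for. Put m = 4b+2:
(4b+2)^4 + 3(4b+2)^2 - 12 expands to 256b^4 + 512b^3 + 432b^2 + 176b + 16,
and factoring out 4 leaves 4(64b^4 + 128b^3 + 108b^2 + 44b + 4).

4(64b^4 + 128b^3 + 108b^2 + 44b + 4)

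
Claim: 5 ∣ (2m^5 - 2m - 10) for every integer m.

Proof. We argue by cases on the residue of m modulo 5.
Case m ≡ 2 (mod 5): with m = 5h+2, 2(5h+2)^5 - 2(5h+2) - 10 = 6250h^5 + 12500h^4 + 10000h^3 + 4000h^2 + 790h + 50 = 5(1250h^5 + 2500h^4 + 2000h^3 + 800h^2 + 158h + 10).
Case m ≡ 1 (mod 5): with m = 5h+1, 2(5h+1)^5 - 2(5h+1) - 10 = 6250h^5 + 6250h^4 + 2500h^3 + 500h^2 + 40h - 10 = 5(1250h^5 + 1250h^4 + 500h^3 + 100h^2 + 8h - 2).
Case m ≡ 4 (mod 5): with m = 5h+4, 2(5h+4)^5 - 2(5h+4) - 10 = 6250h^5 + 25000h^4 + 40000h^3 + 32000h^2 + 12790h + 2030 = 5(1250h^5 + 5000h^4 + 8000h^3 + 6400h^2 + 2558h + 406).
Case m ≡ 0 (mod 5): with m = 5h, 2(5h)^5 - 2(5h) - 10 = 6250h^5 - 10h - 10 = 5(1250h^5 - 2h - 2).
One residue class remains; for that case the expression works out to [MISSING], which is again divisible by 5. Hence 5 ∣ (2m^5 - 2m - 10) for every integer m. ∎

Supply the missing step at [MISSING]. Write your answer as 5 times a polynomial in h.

5(1250h^5 + 3750h^4 + 4500h^3 + 2700h^2 + 808h + 94)

The residues treated are {2, 1, 4, 0}, so the missing case is m ≡ 3 (mod 5); write m = 5h+3.
Then 2(5h+3)^5 - 2(5h+3) - 10 = 6250h^5 + 18750h^4 + 22500h^3 + 13500h^2 + 4040h + 470 = 5(1250h^5 + 3750h^4 + 4500h^3 + 2700h^2 + 808h + 94).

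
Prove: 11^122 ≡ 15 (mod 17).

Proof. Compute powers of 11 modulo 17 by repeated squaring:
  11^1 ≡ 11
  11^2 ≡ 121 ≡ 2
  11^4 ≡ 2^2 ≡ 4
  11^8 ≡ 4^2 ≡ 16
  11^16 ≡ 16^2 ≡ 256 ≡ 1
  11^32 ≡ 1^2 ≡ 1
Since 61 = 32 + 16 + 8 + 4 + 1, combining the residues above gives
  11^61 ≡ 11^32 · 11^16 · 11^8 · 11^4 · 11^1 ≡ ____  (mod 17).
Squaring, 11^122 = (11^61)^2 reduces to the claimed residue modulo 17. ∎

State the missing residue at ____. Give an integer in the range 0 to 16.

7

11^32 · 11^16 · 11^8 · 11^4 · 11^1 ≡ 1 · 1 · 16 · 4 · 11 = 704.
704 mod 17 = 7, so 11^61 ≡ 7 (mod 17).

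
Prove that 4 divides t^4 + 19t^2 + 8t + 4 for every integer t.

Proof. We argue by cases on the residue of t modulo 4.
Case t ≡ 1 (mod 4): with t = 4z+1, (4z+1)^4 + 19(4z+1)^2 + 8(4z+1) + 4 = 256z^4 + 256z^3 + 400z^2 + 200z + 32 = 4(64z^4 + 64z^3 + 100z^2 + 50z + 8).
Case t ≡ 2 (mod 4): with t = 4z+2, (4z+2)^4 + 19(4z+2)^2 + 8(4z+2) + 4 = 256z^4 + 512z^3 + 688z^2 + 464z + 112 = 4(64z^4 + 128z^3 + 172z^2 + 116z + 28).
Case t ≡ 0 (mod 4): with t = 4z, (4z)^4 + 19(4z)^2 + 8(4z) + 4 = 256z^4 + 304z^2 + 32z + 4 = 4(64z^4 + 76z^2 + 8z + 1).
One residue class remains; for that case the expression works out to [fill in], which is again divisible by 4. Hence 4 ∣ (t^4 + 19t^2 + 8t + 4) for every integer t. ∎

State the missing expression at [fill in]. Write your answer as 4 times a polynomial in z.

The residues treated are {1, 2, 0}, so the missing case is t ≡ 3 (mod 4); write t = 4z+3.
Then (4z+3)^4 + 19(4z+3)^2 + 8(4z+3) + 4 = 256z^4 + 768z^3 + 1168z^2 + 920z + 280 = 4(64z^4 + 192z^3 + 292z^2 + 230z + 70).

4(64z^4 + 192z^3 + 292z^2 + 230z + 70)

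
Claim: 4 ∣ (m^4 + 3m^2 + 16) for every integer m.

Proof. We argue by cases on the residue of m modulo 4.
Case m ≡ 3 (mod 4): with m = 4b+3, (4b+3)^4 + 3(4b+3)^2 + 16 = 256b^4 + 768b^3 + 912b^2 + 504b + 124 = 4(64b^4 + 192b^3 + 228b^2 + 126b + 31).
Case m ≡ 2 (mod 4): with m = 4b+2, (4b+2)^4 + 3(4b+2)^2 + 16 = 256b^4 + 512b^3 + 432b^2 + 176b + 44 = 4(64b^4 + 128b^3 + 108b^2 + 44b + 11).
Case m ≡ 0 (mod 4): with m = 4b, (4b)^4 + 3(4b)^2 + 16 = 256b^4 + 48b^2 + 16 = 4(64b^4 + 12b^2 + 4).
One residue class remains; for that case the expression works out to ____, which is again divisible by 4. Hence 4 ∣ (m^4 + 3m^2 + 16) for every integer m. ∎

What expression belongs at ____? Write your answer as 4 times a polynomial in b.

The residues treated are {3, 2, 0}, so the missing case is m ≡ 1 (mod 4); write m = 4b+1.
Then (4b+1)^4 + 3(4b+1)^2 + 16 = 256b^4 + 256b^3 + 144b^2 + 40b + 20 = 4(64b^4 + 64b^3 + 36b^2 + 10b + 5).

4(64b^4 + 64b^3 + 36b^2 + 10b + 5)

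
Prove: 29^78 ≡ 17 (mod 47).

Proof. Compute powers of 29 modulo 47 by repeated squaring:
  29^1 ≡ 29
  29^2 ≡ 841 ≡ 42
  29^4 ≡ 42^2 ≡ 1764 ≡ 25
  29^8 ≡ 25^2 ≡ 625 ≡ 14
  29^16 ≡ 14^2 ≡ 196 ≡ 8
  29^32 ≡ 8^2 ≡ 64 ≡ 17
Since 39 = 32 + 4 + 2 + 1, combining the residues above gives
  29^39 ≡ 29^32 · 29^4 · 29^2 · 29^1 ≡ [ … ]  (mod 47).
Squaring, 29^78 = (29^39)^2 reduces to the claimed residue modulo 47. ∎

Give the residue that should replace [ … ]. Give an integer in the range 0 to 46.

29^32 · 29^4 · 29^2 · 29^1 ≡ 17 · 25 · 42 · 29 = 517650.
517650 mod 47 = 39, so 29^39 ≡ 39 (mod 47).

39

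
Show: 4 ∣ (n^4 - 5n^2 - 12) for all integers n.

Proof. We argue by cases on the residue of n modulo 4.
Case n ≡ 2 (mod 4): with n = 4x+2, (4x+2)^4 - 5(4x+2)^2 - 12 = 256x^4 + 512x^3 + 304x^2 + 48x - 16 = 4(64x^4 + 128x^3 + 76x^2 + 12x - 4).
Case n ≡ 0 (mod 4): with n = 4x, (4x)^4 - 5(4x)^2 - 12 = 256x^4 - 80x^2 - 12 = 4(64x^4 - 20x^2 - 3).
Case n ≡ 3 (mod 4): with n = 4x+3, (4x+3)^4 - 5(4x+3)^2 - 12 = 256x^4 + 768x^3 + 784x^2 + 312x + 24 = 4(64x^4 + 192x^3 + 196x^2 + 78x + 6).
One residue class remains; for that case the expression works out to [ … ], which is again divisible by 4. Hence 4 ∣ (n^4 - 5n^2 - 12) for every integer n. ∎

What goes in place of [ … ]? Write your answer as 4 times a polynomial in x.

4(64x^4 + 64x^3 + 4x^2 - 6x - 4)

The residues treated are {2, 0, 3}, so the missing case is n ≡ 1 (mod 4); write n = 4x+1.
Then (4x+1)^4 - 5(4x+1)^2 - 12 = 256x^4 + 256x^3 + 16x^2 - 24x - 16 = 4(64x^4 + 64x^3 + 4x^2 - 6x - 4).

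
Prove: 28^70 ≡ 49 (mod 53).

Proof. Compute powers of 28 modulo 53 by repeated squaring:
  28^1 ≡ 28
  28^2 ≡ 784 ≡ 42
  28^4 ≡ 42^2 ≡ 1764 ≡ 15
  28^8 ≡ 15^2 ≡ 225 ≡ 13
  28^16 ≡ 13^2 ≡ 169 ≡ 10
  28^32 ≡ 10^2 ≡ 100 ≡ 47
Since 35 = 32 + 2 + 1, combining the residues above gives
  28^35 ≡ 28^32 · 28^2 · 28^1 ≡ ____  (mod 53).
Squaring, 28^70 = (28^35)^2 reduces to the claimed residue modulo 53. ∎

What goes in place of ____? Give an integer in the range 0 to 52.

46

Multiply the listed residues: 47 · 42 · 28 = 1974 → 55272.
Reducing modulo 53: 55272 = 1042·53 + 46, so 28^35 ≡ 46.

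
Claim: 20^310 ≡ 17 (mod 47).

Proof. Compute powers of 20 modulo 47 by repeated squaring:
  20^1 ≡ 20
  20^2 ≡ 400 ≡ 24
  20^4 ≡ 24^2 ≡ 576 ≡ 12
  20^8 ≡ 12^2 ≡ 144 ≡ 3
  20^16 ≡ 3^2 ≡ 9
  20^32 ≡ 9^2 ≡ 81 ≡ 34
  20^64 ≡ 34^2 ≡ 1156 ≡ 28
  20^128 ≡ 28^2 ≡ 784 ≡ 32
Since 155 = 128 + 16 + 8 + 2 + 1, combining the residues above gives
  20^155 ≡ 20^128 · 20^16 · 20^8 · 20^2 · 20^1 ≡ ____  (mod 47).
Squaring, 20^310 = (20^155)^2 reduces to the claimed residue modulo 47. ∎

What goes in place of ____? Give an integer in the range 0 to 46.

Multiply the listed residues: 32 · 9 · 3 · 24 · 20 = 288 → 864 → 20736 → 414720.
Reducing modulo 47: 414720 = 8823·47 + 39, so 20^155 ≡ 39.

39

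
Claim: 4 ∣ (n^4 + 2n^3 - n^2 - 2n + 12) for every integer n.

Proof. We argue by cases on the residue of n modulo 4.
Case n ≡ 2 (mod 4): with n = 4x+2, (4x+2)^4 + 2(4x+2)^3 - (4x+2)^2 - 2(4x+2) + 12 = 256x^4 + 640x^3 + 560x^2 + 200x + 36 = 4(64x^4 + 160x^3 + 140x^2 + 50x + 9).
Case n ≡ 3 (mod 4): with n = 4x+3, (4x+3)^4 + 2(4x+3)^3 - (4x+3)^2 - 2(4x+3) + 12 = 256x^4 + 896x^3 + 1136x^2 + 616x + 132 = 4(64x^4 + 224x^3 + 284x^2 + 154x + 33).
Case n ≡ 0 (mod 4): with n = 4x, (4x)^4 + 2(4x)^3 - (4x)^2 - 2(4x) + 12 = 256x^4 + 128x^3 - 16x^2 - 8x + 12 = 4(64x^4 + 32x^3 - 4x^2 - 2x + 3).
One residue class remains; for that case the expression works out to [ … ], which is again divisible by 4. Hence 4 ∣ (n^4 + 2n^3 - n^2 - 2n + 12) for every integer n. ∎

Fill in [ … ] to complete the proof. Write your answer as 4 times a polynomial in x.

4(64x^4 + 96x^3 + 44x^2 + 6x + 3)

Only n ≡ 1 (mod 4) is unaccounted for. Put n = 4x+1:
(4x+1)^4 + 2(4x+1)^3 - (4x+1)^2 - 2(4x+1) + 12 expands to 256x^4 + 384x^3 + 176x^2 + 24x + 12,
and factoring out 4 leaves 4(64x^4 + 96x^3 + 44x^2 + 6x + 3).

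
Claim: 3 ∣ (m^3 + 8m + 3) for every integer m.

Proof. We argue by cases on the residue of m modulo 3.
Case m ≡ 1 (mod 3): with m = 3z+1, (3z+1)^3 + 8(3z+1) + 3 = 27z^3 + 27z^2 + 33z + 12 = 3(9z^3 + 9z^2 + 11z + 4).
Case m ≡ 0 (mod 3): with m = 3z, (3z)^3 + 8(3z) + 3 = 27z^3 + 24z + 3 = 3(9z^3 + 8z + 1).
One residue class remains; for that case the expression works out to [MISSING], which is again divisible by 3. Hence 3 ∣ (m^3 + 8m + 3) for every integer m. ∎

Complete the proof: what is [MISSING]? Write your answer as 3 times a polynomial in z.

Only m ≡ 2 (mod 3) is unaccounted for. Put m = 3z+2:
(3z+2)^3 + 8(3z+2) + 3 expands to 27z^3 + 54z^2 + 60z + 27,
and factoring out 3 leaves 3(9z^3 + 18z^2 + 20z + 9).

3(9z^3 + 18z^2 + 20z + 9)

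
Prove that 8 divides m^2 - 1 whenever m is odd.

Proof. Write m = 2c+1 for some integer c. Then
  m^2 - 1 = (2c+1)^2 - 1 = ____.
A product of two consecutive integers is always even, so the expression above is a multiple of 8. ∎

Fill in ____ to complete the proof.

(2c+1)^2 - 1 = 4c^2 + 4c + 1 - 1 = 4c^2 + 4c = 4c(c+1).
Since c and c+1 are consecutive, c(c+1) is even, and 4·(even) is a multiple of 8.

4c(c + 1)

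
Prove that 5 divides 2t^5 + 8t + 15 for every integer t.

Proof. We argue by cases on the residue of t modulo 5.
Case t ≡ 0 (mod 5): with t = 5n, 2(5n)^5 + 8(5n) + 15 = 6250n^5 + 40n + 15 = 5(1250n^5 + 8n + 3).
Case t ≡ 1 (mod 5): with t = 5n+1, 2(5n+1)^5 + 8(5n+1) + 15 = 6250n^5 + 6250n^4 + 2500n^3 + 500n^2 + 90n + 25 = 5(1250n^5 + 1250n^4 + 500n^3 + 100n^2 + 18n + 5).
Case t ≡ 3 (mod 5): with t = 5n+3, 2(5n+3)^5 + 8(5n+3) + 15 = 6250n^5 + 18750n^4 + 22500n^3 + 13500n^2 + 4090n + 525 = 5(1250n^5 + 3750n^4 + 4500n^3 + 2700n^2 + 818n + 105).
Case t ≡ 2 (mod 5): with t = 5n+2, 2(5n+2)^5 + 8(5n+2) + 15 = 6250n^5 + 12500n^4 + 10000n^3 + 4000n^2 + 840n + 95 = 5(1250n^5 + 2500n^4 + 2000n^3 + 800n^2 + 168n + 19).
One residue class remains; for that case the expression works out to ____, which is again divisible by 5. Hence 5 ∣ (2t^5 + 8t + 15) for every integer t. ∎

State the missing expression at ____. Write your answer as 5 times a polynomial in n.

Only t ≡ 4 (mod 5) is unaccounted for. Put t = 5n+4:
2(5n+4)^5 + 8(5n+4) + 15 expands to 6250n^5 + 25000n^4 + 40000n^3 + 32000n^2 + 12840n + 2095,
and factoring out 5 leaves 5(1250n^5 + 5000n^4 + 8000n^3 + 6400n^2 + 2568n + 419).

5(1250n^5 + 5000n^4 + 8000n^3 + 6400n^2 + 2568n + 419)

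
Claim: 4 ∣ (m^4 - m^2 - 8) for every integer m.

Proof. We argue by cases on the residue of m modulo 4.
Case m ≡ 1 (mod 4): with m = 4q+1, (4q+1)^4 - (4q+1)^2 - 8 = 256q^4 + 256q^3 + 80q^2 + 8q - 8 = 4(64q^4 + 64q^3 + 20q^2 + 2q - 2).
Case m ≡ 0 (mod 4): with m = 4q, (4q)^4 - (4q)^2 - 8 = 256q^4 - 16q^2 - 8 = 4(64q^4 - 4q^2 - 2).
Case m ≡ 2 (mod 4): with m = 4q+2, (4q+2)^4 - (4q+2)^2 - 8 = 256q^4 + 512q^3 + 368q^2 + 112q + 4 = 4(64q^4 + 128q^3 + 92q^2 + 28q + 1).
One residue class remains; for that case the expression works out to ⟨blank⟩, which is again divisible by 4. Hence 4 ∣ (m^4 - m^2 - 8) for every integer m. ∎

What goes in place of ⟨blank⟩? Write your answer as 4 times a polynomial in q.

4(64q^4 + 192q^3 + 212q^2 + 102q + 16)

Only m ≡ 3 (mod 4) is unaccounted for. Put m = 4q+3:
(4q+3)^4 - (4q+3)^2 - 8 expands to 256q^4 + 768q^3 + 848q^2 + 408q + 64,
and factoring out 4 leaves 4(64q^4 + 192q^3 + 212q^2 + 102q + 16).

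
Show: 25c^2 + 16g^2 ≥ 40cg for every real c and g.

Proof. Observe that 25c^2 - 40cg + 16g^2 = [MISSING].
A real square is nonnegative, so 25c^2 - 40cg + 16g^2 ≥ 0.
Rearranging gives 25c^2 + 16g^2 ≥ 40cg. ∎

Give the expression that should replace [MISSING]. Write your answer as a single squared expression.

(5c - 4g)^2

The leading and trailing coefficients are 5^2 and 4^2, and 40 = 2·5·4, so the trinomial is (5c - 4g)^2.
Hence 25c^2 - 40cg + 16g^2 ≥ 0.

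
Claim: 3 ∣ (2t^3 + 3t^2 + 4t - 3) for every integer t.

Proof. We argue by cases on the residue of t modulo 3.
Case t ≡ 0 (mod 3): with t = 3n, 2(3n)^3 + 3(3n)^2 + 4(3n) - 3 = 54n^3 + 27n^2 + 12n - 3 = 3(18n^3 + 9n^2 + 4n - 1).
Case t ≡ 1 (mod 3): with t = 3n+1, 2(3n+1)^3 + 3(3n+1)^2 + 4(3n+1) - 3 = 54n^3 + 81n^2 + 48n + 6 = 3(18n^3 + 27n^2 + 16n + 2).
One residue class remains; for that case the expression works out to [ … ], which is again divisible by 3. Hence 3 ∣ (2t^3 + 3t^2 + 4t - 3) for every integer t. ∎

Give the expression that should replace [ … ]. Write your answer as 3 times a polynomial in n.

3(18n^3 + 45n^2 + 40n + 11)

Only t ≡ 2 (mod 3) is unaccounted for. Put t = 3n+2:
2(3n+2)^3 + 3(3n+2)^2 + 4(3n+2) - 3 expands to 54n^3 + 135n^2 + 120n + 33,
and factoring out 3 leaves 3(18n^3 + 45n^2 + 40n + 11).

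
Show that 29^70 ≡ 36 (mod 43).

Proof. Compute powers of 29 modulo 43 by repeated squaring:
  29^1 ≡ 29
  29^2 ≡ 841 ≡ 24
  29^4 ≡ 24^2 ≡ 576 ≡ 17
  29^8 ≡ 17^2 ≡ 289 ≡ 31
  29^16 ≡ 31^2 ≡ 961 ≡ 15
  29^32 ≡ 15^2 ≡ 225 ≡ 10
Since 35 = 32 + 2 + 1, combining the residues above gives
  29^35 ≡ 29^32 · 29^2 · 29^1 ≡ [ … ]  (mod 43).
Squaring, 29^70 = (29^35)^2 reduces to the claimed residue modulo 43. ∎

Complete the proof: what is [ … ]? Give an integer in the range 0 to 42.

37

29^32 · 29^2 · 29^1 ≡ 10 · 24 · 29 = 6960.
6960 mod 43 = 37, so 29^35 ≡ 37 (mod 43).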